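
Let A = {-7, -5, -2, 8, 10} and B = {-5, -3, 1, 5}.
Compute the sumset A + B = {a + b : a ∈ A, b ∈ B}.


A + B = {a + b : a ∈ A, b ∈ B}.
Enumerate all |A|·|B| = 5·4 = 20 pairs (a, b) and collect distinct sums.
a = -7: -7+-5=-12, -7+-3=-10, -7+1=-6, -7+5=-2
a = -5: -5+-5=-10, -5+-3=-8, -5+1=-4, -5+5=0
a = -2: -2+-5=-7, -2+-3=-5, -2+1=-1, -2+5=3
a = 8: 8+-5=3, 8+-3=5, 8+1=9, 8+5=13
a = 10: 10+-5=5, 10+-3=7, 10+1=11, 10+5=15
Collecting distinct sums: A + B = {-12, -10, -8, -7, -6, -5, -4, -2, -1, 0, 3, 5, 7, 9, 11, 13, 15}
|A + B| = 17

A + B = {-12, -10, -8, -7, -6, -5, -4, -2, -1, 0, 3, 5, 7, 9, 11, 13, 15}


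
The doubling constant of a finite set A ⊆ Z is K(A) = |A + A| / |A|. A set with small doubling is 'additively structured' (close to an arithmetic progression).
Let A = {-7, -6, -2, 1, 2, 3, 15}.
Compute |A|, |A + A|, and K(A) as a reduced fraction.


|A| = 7.
Compute A + A by enumerating all 49 pairs.
A + A = {-14, -13, -12, -9, -8, -6, -5, -4, -3, -1, 0, 1, 2, 3, 4, 5, 6, 8, 9, 13, 16, 17, 18, 30}, so |A + A| = 24.
K = |A + A| / |A| = 24/7 (already in lowest terms) ≈ 3.4286.
Reference: AP of size 7 gives K = 13/7 ≈ 1.8571; a fully generic set of size 7 gives K ≈ 4.0000.

|A| = 7, |A + A| = 24, K = 24/7.


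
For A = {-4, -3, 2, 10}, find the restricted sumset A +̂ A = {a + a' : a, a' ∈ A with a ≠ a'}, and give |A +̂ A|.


Restricted sumset: A +̂ A = {a + a' : a ∈ A, a' ∈ A, a ≠ a'}.
Equivalently, take A + A and drop any sum 2a that is achievable ONLY as a + a for a ∈ A (i.e. sums representable only with equal summands).
Enumerate pairs (a, a') with a < a' (symmetric, so each unordered pair gives one sum; this covers all a ≠ a'):
  -4 + -3 = -7
  -4 + 2 = -2
  -4 + 10 = 6
  -3 + 2 = -1
  -3 + 10 = 7
  2 + 10 = 12
Collected distinct sums: {-7, -2, -1, 6, 7, 12}
|A +̂ A| = 6
(Reference bound: |A +̂ A| ≥ 2|A| - 3 for |A| ≥ 2, with |A| = 4 giving ≥ 5.)

|A +̂ A| = 6


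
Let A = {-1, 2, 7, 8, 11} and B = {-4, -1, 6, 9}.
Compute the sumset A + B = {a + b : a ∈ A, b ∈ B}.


A + B = {a + b : a ∈ A, b ∈ B}.
Enumerate all |A|·|B| = 5·4 = 20 pairs (a, b) and collect distinct sums.
a = -1: -1+-4=-5, -1+-1=-2, -1+6=5, -1+9=8
a = 2: 2+-4=-2, 2+-1=1, 2+6=8, 2+9=11
a = 7: 7+-4=3, 7+-1=6, 7+6=13, 7+9=16
a = 8: 8+-4=4, 8+-1=7, 8+6=14, 8+9=17
a = 11: 11+-4=7, 11+-1=10, 11+6=17, 11+9=20
Collecting distinct sums: A + B = {-5, -2, 1, 3, 4, 5, 6, 7, 8, 10, 11, 13, 14, 16, 17, 20}
|A + B| = 16

A + B = {-5, -2, 1, 3, 4, 5, 6, 7, 8, 10, 11, 13, 14, 16, 17, 20}


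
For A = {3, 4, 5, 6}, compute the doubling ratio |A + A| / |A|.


|A| = 4.
Compute A + A by enumerating all 16 pairs.
A + A = {6, 7, 8, 9, 10, 11, 12}, so |A + A| = 7.
K = |A + A| / |A| = 7/4 (already in lowest terms) ≈ 1.7500.
Reference: AP of size 4 gives K = 7/4 ≈ 1.7500; a fully generic set of size 4 gives K ≈ 2.5000.

|A| = 4, |A + A| = 7, K = 7/4.


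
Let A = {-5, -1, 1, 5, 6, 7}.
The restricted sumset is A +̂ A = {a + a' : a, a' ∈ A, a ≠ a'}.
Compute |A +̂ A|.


Restricted sumset: A +̂ A = {a + a' : a ∈ A, a' ∈ A, a ≠ a'}.
Equivalently, take A + A and drop any sum 2a that is achievable ONLY as a + a for a ∈ A (i.e. sums representable only with equal summands).
Enumerate pairs (a, a') with a < a' (symmetric, so each unordered pair gives one sum; this covers all a ≠ a'):
  -5 + -1 = -6
  -5 + 1 = -4
  -5 + 5 = 0
  -5 + 6 = 1
  -5 + 7 = 2
  -1 + 1 = 0
  -1 + 5 = 4
  -1 + 6 = 5
  -1 + 7 = 6
  1 + 5 = 6
  1 + 6 = 7
  1 + 7 = 8
  5 + 6 = 11
  5 + 7 = 12
  6 + 7 = 13
Collected distinct sums: {-6, -4, 0, 1, 2, 4, 5, 6, 7, 8, 11, 12, 13}
|A +̂ A| = 13
(Reference bound: |A +̂ A| ≥ 2|A| - 3 for |A| ≥ 2, with |A| = 6 giving ≥ 9.)

|A +̂ A| = 13


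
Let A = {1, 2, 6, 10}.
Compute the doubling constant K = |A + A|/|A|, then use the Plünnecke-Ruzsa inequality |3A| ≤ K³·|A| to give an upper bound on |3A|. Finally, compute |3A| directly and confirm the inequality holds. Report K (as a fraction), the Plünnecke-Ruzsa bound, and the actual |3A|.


|A| = 4.
Step 1: Compute A + A by enumerating all 16 pairs.
A + A = {2, 3, 4, 7, 8, 11, 12, 16, 20}, so |A + A| = 9.
Step 2: Doubling constant K = |A + A|/|A| = 9/4 = 9/4 ≈ 2.2500.
Step 3: Plünnecke-Ruzsa gives |3A| ≤ K³·|A| = (2.2500)³ · 4 ≈ 45.5625.
Step 4: Compute 3A = A + A + A directly by enumerating all triples (a,b,c) ∈ A³; |3A| = 16.
Step 5: Check 16 ≤ 45.5625? Yes ✓.

K = 9/4, Plünnecke-Ruzsa bound K³|A| ≈ 45.5625, |3A| = 16, inequality holds.


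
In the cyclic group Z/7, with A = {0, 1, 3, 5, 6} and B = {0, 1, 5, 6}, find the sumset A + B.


Work in Z/7Z: reduce every sum a + b modulo 7.
Enumerate all 20 pairs:
a = 0: 0+0=0, 0+1=1, 0+5=5, 0+6=6
a = 1: 1+0=1, 1+1=2, 1+5=6, 1+6=0
a = 3: 3+0=3, 3+1=4, 3+5=1, 3+6=2
a = 5: 5+0=5, 5+1=6, 5+5=3, 5+6=4
a = 6: 6+0=6, 6+1=0, 6+5=4, 6+6=5
Distinct residues collected: {0, 1, 2, 3, 4, 5, 6}
|A + B| = 7 (out of 7 total residues).

A + B = {0, 1, 2, 3, 4, 5, 6}


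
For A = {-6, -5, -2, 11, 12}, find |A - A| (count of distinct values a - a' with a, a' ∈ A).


A - A = {a - a' : a, a' ∈ A}; |A| = 5.
Bounds: 2|A|-1 ≤ |A - A| ≤ |A|² - |A| + 1, i.e. 9 ≤ |A - A| ≤ 21.
Note: 0 ∈ A - A always (from a - a). The set is symmetric: if d ∈ A - A then -d ∈ A - A.
Enumerate nonzero differences d = a - a' with a > a' (then include -d):
Positive differences: {1, 3, 4, 13, 14, 16, 17, 18}
Full difference set: {0} ∪ (positive diffs) ∪ (negative diffs).
|A - A| = 1 + 2·8 = 17 (matches direct enumeration: 17).

|A - A| = 17


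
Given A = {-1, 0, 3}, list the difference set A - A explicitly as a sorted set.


A - A = {a - a' : a, a' ∈ A}.
Compute a - a' for each ordered pair (a, a'):
a = -1: -1--1=0, -1-0=-1, -1-3=-4
a = 0: 0--1=1, 0-0=0, 0-3=-3
a = 3: 3--1=4, 3-0=3, 3-3=0
Collecting distinct values (and noting 0 appears from a-a):
A - A = {-4, -3, -1, 0, 1, 3, 4}
|A - A| = 7

A - A = {-4, -3, -1, 0, 1, 3, 4}


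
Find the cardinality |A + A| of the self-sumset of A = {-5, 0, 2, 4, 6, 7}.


A + A = {a + a' : a, a' ∈ A}; |A| = 6.
General bounds: 2|A| - 1 ≤ |A + A| ≤ |A|(|A|+1)/2, i.e. 11 ≤ |A + A| ≤ 21.
Lower bound 2|A|-1 is attained iff A is an arithmetic progression.
Enumerate sums a + a' for a ≤ a' (symmetric, so this suffices):
a = -5: -5+-5=-10, -5+0=-5, -5+2=-3, -5+4=-1, -5+6=1, -5+7=2
a = 0: 0+0=0, 0+2=2, 0+4=4, 0+6=6, 0+7=7
a = 2: 2+2=4, 2+4=6, 2+6=8, 2+7=9
a = 4: 4+4=8, 4+6=10, 4+7=11
a = 6: 6+6=12, 6+7=13
a = 7: 7+7=14
Distinct sums: {-10, -5, -3, -1, 0, 1, 2, 4, 6, 7, 8, 9, 10, 11, 12, 13, 14}
|A + A| = 17

|A + A| = 17


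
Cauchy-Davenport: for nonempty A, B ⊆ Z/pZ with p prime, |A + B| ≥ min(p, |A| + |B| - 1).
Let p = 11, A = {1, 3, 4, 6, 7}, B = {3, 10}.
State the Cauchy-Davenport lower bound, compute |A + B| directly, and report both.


Cauchy-Davenport: |A + B| ≥ min(p, |A| + |B| - 1) for A, B nonempty in Z/pZ.
|A| = 5, |B| = 2, p = 11.
CD lower bound = min(11, 5 + 2 - 1) = min(11, 6) = 6.
Compute A + B mod 11 directly:
a = 1: 1+3=4, 1+10=0
a = 3: 3+3=6, 3+10=2
a = 4: 4+3=7, 4+10=3
a = 6: 6+3=9, 6+10=5
a = 7: 7+3=10, 7+10=6
A + B = {0, 2, 3, 4, 5, 6, 7, 9, 10}, so |A + B| = 9.
Verify: 9 ≥ 6? Yes ✓.

CD lower bound = 6, actual |A + B| = 9.


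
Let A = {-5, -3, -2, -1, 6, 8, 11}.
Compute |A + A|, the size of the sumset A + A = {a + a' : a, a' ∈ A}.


A + A = {a + a' : a, a' ∈ A}; |A| = 7.
General bounds: 2|A| - 1 ≤ |A + A| ≤ |A|(|A|+1)/2, i.e. 13 ≤ |A + A| ≤ 28.
Lower bound 2|A|-1 is attained iff A is an arithmetic progression.
Enumerate sums a + a' for a ≤ a' (symmetric, so this suffices):
a = -5: -5+-5=-10, -5+-3=-8, -5+-2=-7, -5+-1=-6, -5+6=1, -5+8=3, -5+11=6
a = -3: -3+-3=-6, -3+-2=-5, -3+-1=-4, -3+6=3, -3+8=5, -3+11=8
a = -2: -2+-2=-4, -2+-1=-3, -2+6=4, -2+8=6, -2+11=9
a = -1: -1+-1=-2, -1+6=5, -1+8=7, -1+11=10
a = 6: 6+6=12, 6+8=14, 6+11=17
a = 8: 8+8=16, 8+11=19
a = 11: 11+11=22
Distinct sums: {-10, -8, -7, -6, -5, -4, -3, -2, 1, 3, 4, 5, 6, 7, 8, 9, 10, 12, 14, 16, 17, 19, 22}
|A + A| = 23

|A + A| = 23


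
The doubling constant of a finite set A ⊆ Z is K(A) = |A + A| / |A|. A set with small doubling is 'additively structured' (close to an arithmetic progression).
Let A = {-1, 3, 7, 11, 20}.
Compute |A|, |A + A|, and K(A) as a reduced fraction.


|A| = 5.
Compute A + A by enumerating all 25 pairs.
A + A = {-2, 2, 6, 10, 14, 18, 19, 22, 23, 27, 31, 40}, so |A + A| = 12.
K = |A + A| / |A| = 12/5 (already in lowest terms) ≈ 2.4000.
Reference: AP of size 5 gives K = 9/5 ≈ 1.8000; a fully generic set of size 5 gives K ≈ 3.0000.

|A| = 5, |A + A| = 12, K = 12/5.


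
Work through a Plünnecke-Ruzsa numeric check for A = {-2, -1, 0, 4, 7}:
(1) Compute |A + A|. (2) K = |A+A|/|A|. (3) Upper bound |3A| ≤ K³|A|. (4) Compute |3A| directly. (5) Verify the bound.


|A| = 5.
Step 1: Compute A + A by enumerating all 25 pairs.
A + A = {-4, -3, -2, -1, 0, 2, 3, 4, 5, 6, 7, 8, 11, 14}, so |A + A| = 14.
Step 2: Doubling constant K = |A + A|/|A| = 14/5 = 14/5 ≈ 2.8000.
Step 3: Plünnecke-Ruzsa gives |3A| ≤ K³·|A| = (2.8000)³ · 5 ≈ 109.7600.
Step 4: Compute 3A = A + A + A directly by enumerating all triples (a,b,c) ∈ A³; |3A| = 24.
Step 5: Check 24 ≤ 109.7600? Yes ✓.

K = 14/5, Plünnecke-Ruzsa bound K³|A| ≈ 109.7600, |3A| = 24, inequality holds.


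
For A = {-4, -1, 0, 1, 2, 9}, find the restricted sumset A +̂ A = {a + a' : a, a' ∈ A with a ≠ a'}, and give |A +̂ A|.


Restricted sumset: A +̂ A = {a + a' : a ∈ A, a' ∈ A, a ≠ a'}.
Equivalently, take A + A and drop any sum 2a that is achievable ONLY as a + a for a ∈ A (i.e. sums representable only with equal summands).
Enumerate pairs (a, a') with a < a' (symmetric, so each unordered pair gives one sum; this covers all a ≠ a'):
  -4 + -1 = -5
  -4 + 0 = -4
  -4 + 1 = -3
  -4 + 2 = -2
  -4 + 9 = 5
  -1 + 0 = -1
  -1 + 1 = 0
  -1 + 2 = 1
  -1 + 9 = 8
  0 + 1 = 1
  0 + 2 = 2
  0 + 9 = 9
  1 + 2 = 3
  1 + 9 = 10
  2 + 9 = 11
Collected distinct sums: {-5, -4, -3, -2, -1, 0, 1, 2, 3, 5, 8, 9, 10, 11}
|A +̂ A| = 14
(Reference bound: |A +̂ A| ≥ 2|A| - 3 for |A| ≥ 2, with |A| = 6 giving ≥ 9.)

|A +̂ A| = 14


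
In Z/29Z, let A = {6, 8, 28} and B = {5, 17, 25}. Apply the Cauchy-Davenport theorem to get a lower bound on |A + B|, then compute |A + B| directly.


Cauchy-Davenport: |A + B| ≥ min(p, |A| + |B| - 1) for A, B nonempty in Z/pZ.
|A| = 3, |B| = 3, p = 29.
CD lower bound = min(29, 3 + 3 - 1) = min(29, 5) = 5.
Compute A + B mod 29 directly:
a = 6: 6+5=11, 6+17=23, 6+25=2
a = 8: 8+5=13, 8+17=25, 8+25=4
a = 28: 28+5=4, 28+17=16, 28+25=24
A + B = {2, 4, 11, 13, 16, 23, 24, 25}, so |A + B| = 8.
Verify: 8 ≥ 5? Yes ✓.

CD lower bound = 5, actual |A + B| = 8.


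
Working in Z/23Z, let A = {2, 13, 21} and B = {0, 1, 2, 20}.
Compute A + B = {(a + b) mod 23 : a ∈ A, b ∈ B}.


Work in Z/23Z: reduce every sum a + b modulo 23.
Enumerate all 12 pairs:
a = 2: 2+0=2, 2+1=3, 2+2=4, 2+20=22
a = 13: 13+0=13, 13+1=14, 13+2=15, 13+20=10
a = 21: 21+0=21, 21+1=22, 21+2=0, 21+20=18
Distinct residues collected: {0, 2, 3, 4, 10, 13, 14, 15, 18, 21, 22}
|A + B| = 11 (out of 23 total residues).

A + B = {0, 2, 3, 4, 10, 13, 14, 15, 18, 21, 22}


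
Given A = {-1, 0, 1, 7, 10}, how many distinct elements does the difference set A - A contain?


A - A = {a - a' : a, a' ∈ A}; |A| = 5.
Bounds: 2|A|-1 ≤ |A - A| ≤ |A|² - |A| + 1, i.e. 9 ≤ |A - A| ≤ 21.
Note: 0 ∈ A - A always (from a - a). The set is symmetric: if d ∈ A - A then -d ∈ A - A.
Enumerate nonzero differences d = a - a' with a > a' (then include -d):
Positive differences: {1, 2, 3, 6, 7, 8, 9, 10, 11}
Full difference set: {0} ∪ (positive diffs) ∪ (negative diffs).
|A - A| = 1 + 2·9 = 19 (matches direct enumeration: 19).

|A - A| = 19


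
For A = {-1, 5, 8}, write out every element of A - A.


A - A = {a - a' : a, a' ∈ A}.
Compute a - a' for each ordered pair (a, a'):
a = -1: -1--1=0, -1-5=-6, -1-8=-9
a = 5: 5--1=6, 5-5=0, 5-8=-3
a = 8: 8--1=9, 8-5=3, 8-8=0
Collecting distinct values (and noting 0 appears from a-a):
A - A = {-9, -6, -3, 0, 3, 6, 9}
|A - A| = 7

A - A = {-9, -6, -3, 0, 3, 6, 9}


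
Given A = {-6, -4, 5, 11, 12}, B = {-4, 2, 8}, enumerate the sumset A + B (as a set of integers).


A + B = {a + b : a ∈ A, b ∈ B}.
Enumerate all |A|·|B| = 5·3 = 15 pairs (a, b) and collect distinct sums.
a = -6: -6+-4=-10, -6+2=-4, -6+8=2
a = -4: -4+-4=-8, -4+2=-2, -4+8=4
a = 5: 5+-4=1, 5+2=7, 5+8=13
a = 11: 11+-4=7, 11+2=13, 11+8=19
a = 12: 12+-4=8, 12+2=14, 12+8=20
Collecting distinct sums: A + B = {-10, -8, -4, -2, 1, 2, 4, 7, 8, 13, 14, 19, 20}
|A + B| = 13

A + B = {-10, -8, -4, -2, 1, 2, 4, 7, 8, 13, 14, 19, 20}


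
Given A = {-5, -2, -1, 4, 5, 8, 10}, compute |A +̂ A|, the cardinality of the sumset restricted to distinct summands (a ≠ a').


Restricted sumset: A +̂ A = {a + a' : a ∈ A, a' ∈ A, a ≠ a'}.
Equivalently, take A + A and drop any sum 2a that is achievable ONLY as a + a for a ∈ A (i.e. sums representable only with equal summands).
Enumerate pairs (a, a') with a < a' (symmetric, so each unordered pair gives one sum; this covers all a ≠ a'):
  -5 + -2 = -7
  -5 + -1 = -6
  -5 + 4 = -1
  -5 + 5 = 0
  -5 + 8 = 3
  -5 + 10 = 5
  -2 + -1 = -3
  -2 + 4 = 2
  -2 + 5 = 3
  -2 + 8 = 6
  -2 + 10 = 8
  -1 + 4 = 3
  -1 + 5 = 4
  -1 + 8 = 7
  -1 + 10 = 9
  4 + 5 = 9
  4 + 8 = 12
  4 + 10 = 14
  5 + 8 = 13
  5 + 10 = 15
  8 + 10 = 18
Collected distinct sums: {-7, -6, -3, -1, 0, 2, 3, 4, 5, 6, 7, 8, 9, 12, 13, 14, 15, 18}
|A +̂ A| = 18
(Reference bound: |A +̂ A| ≥ 2|A| - 3 for |A| ≥ 2, with |A| = 7 giving ≥ 11.)

|A +̂ A| = 18


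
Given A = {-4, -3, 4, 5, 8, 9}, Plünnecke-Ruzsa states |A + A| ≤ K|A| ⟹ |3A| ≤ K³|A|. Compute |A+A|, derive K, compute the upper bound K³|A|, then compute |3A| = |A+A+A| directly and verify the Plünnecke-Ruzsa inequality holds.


|A| = 6.
Step 1: Compute A + A by enumerating all 36 pairs.
A + A = {-8, -7, -6, 0, 1, 2, 4, 5, 6, 8, 9, 10, 12, 13, 14, 16, 17, 18}, so |A + A| = 18.
Step 2: Doubling constant K = |A + A|/|A| = 18/6 = 18/6 ≈ 3.0000.
Step 3: Plünnecke-Ruzsa gives |3A| ≤ K³·|A| = (3.0000)³ · 6 ≈ 162.0000.
Step 4: Compute 3A = A + A + A directly by enumerating all triples (a,b,c) ∈ A³; |3A| = 36.
Step 5: Check 36 ≤ 162.0000? Yes ✓.

K = 18/6, Plünnecke-Ruzsa bound K³|A| ≈ 162.0000, |3A| = 36, inequality holds.


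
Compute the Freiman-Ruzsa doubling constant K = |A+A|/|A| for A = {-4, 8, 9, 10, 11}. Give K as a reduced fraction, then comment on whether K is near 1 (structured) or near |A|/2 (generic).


|A| = 5.
Compute A + A by enumerating all 25 pairs.
A + A = {-8, 4, 5, 6, 7, 16, 17, 18, 19, 20, 21, 22}, so |A + A| = 12.
K = |A + A| / |A| = 12/5 (already in lowest terms) ≈ 2.4000.
Reference: AP of size 5 gives K = 9/5 ≈ 1.8000; a fully generic set of size 5 gives K ≈ 3.0000.

|A| = 5, |A + A| = 12, K = 12/5.


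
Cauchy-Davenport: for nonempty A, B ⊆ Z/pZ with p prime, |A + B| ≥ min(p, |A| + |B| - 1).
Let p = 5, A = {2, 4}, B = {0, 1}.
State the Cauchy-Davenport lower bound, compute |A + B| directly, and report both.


Cauchy-Davenport: |A + B| ≥ min(p, |A| + |B| - 1) for A, B nonempty in Z/pZ.
|A| = 2, |B| = 2, p = 5.
CD lower bound = min(5, 2 + 2 - 1) = min(5, 3) = 3.
Compute A + B mod 5 directly:
a = 2: 2+0=2, 2+1=3
a = 4: 4+0=4, 4+1=0
A + B = {0, 2, 3, 4}, so |A + B| = 4.
Verify: 4 ≥ 3? Yes ✓.

CD lower bound = 3, actual |A + B| = 4.


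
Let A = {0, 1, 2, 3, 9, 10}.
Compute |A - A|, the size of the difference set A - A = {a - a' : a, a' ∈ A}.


A - A = {a - a' : a, a' ∈ A}; |A| = 6.
Bounds: 2|A|-1 ≤ |A - A| ≤ |A|² - |A| + 1, i.e. 11 ≤ |A - A| ≤ 31.
Note: 0 ∈ A - A always (from a - a). The set is symmetric: if d ∈ A - A then -d ∈ A - A.
Enumerate nonzero differences d = a - a' with a > a' (then include -d):
Positive differences: {1, 2, 3, 6, 7, 8, 9, 10}
Full difference set: {0} ∪ (positive diffs) ∪ (negative diffs).
|A - A| = 1 + 2·8 = 17 (matches direct enumeration: 17).

|A - A| = 17


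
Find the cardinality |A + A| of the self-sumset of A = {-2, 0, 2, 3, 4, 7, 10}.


A + A = {a + a' : a, a' ∈ A}; |A| = 7.
General bounds: 2|A| - 1 ≤ |A + A| ≤ |A|(|A|+1)/2, i.e. 13 ≤ |A + A| ≤ 28.
Lower bound 2|A|-1 is attained iff A is an arithmetic progression.
Enumerate sums a + a' for a ≤ a' (symmetric, so this suffices):
a = -2: -2+-2=-4, -2+0=-2, -2+2=0, -2+3=1, -2+4=2, -2+7=5, -2+10=8
a = 0: 0+0=0, 0+2=2, 0+3=3, 0+4=4, 0+7=7, 0+10=10
a = 2: 2+2=4, 2+3=5, 2+4=6, 2+7=9, 2+10=12
a = 3: 3+3=6, 3+4=7, 3+7=10, 3+10=13
a = 4: 4+4=8, 4+7=11, 4+10=14
a = 7: 7+7=14, 7+10=17
a = 10: 10+10=20
Distinct sums: {-4, -2, 0, 1, 2, 3, 4, 5, 6, 7, 8, 9, 10, 11, 12, 13, 14, 17, 20}
|A + A| = 19

|A + A| = 19


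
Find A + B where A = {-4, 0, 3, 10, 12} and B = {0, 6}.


A + B = {a + b : a ∈ A, b ∈ B}.
Enumerate all |A|·|B| = 5·2 = 10 pairs (a, b) and collect distinct sums.
a = -4: -4+0=-4, -4+6=2
a = 0: 0+0=0, 0+6=6
a = 3: 3+0=3, 3+6=9
a = 10: 10+0=10, 10+6=16
a = 12: 12+0=12, 12+6=18
Collecting distinct sums: A + B = {-4, 0, 2, 3, 6, 9, 10, 12, 16, 18}
|A + B| = 10

A + B = {-4, 0, 2, 3, 6, 9, 10, 12, 16, 18}


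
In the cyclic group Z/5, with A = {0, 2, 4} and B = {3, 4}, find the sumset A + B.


Work in Z/5Z: reduce every sum a + b modulo 5.
Enumerate all 6 pairs:
a = 0: 0+3=3, 0+4=4
a = 2: 2+3=0, 2+4=1
a = 4: 4+3=2, 4+4=3
Distinct residues collected: {0, 1, 2, 3, 4}
|A + B| = 5 (out of 5 total residues).

A + B = {0, 1, 2, 3, 4}


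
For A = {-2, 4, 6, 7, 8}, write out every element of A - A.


A - A = {a - a' : a, a' ∈ A}.
Compute a - a' for each ordered pair (a, a'):
a = -2: -2--2=0, -2-4=-6, -2-6=-8, -2-7=-9, -2-8=-10
a = 4: 4--2=6, 4-4=0, 4-6=-2, 4-7=-3, 4-8=-4
a = 6: 6--2=8, 6-4=2, 6-6=0, 6-7=-1, 6-8=-2
a = 7: 7--2=9, 7-4=3, 7-6=1, 7-7=0, 7-8=-1
a = 8: 8--2=10, 8-4=4, 8-6=2, 8-7=1, 8-8=0
Collecting distinct values (and noting 0 appears from a-a):
A - A = {-10, -9, -8, -6, -4, -3, -2, -1, 0, 1, 2, 3, 4, 6, 8, 9, 10}
|A - A| = 17

A - A = {-10, -9, -8, -6, -4, -3, -2, -1, 0, 1, 2, 3, 4, 6, 8, 9, 10}


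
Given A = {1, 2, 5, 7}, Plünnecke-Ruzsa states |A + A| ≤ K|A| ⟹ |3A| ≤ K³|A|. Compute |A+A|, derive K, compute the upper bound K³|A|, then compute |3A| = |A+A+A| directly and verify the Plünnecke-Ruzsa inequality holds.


|A| = 4.
Step 1: Compute A + A by enumerating all 16 pairs.
A + A = {2, 3, 4, 6, 7, 8, 9, 10, 12, 14}, so |A + A| = 10.
Step 2: Doubling constant K = |A + A|/|A| = 10/4 = 10/4 ≈ 2.5000.
Step 3: Plünnecke-Ruzsa gives |3A| ≤ K³·|A| = (2.5000)³ · 4 ≈ 62.5000.
Step 4: Compute 3A = A + A + A directly by enumerating all triples (a,b,c) ∈ A³; |3A| = 17.
Step 5: Check 17 ≤ 62.5000? Yes ✓.

K = 10/4, Plünnecke-Ruzsa bound K³|A| ≈ 62.5000, |3A| = 17, inequality holds.


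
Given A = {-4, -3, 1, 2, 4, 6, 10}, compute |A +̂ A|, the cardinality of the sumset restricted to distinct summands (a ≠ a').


Restricted sumset: A +̂ A = {a + a' : a ∈ A, a' ∈ A, a ≠ a'}.
Equivalently, take A + A and drop any sum 2a that is achievable ONLY as a + a for a ∈ A (i.e. sums representable only with equal summands).
Enumerate pairs (a, a') with a < a' (symmetric, so each unordered pair gives one sum; this covers all a ≠ a'):
  -4 + -3 = -7
  -4 + 1 = -3
  -4 + 2 = -2
  -4 + 4 = 0
  -4 + 6 = 2
  -4 + 10 = 6
  -3 + 1 = -2
  -3 + 2 = -1
  -3 + 4 = 1
  -3 + 6 = 3
  -3 + 10 = 7
  1 + 2 = 3
  1 + 4 = 5
  1 + 6 = 7
  1 + 10 = 11
  2 + 4 = 6
  2 + 6 = 8
  2 + 10 = 12
  4 + 6 = 10
  4 + 10 = 14
  6 + 10 = 16
Collected distinct sums: {-7, -3, -2, -1, 0, 1, 2, 3, 5, 6, 7, 8, 10, 11, 12, 14, 16}
|A +̂ A| = 17
(Reference bound: |A +̂ A| ≥ 2|A| - 3 for |A| ≥ 2, with |A| = 7 giving ≥ 11.)

|A +̂ A| = 17


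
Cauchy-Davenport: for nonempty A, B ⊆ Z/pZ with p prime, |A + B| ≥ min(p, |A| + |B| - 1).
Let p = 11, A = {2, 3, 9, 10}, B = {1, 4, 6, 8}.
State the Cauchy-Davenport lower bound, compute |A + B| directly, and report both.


Cauchy-Davenport: |A + B| ≥ min(p, |A| + |B| - 1) for A, B nonempty in Z/pZ.
|A| = 4, |B| = 4, p = 11.
CD lower bound = min(11, 4 + 4 - 1) = min(11, 7) = 7.
Compute A + B mod 11 directly:
a = 2: 2+1=3, 2+4=6, 2+6=8, 2+8=10
a = 3: 3+1=4, 3+4=7, 3+6=9, 3+8=0
a = 9: 9+1=10, 9+4=2, 9+6=4, 9+8=6
a = 10: 10+1=0, 10+4=3, 10+6=5, 10+8=7
A + B = {0, 2, 3, 4, 5, 6, 7, 8, 9, 10}, so |A + B| = 10.
Verify: 10 ≥ 7? Yes ✓.

CD lower bound = 7, actual |A + B| = 10.


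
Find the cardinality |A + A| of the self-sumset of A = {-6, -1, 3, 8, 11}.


A + A = {a + a' : a, a' ∈ A}; |A| = 5.
General bounds: 2|A| - 1 ≤ |A + A| ≤ |A|(|A|+1)/2, i.e. 9 ≤ |A + A| ≤ 15.
Lower bound 2|A|-1 is attained iff A is an arithmetic progression.
Enumerate sums a + a' for a ≤ a' (symmetric, so this suffices):
a = -6: -6+-6=-12, -6+-1=-7, -6+3=-3, -6+8=2, -6+11=5
a = -1: -1+-1=-2, -1+3=2, -1+8=7, -1+11=10
a = 3: 3+3=6, 3+8=11, 3+11=14
a = 8: 8+8=16, 8+11=19
a = 11: 11+11=22
Distinct sums: {-12, -7, -3, -2, 2, 5, 6, 7, 10, 11, 14, 16, 19, 22}
|A + A| = 14

|A + A| = 14


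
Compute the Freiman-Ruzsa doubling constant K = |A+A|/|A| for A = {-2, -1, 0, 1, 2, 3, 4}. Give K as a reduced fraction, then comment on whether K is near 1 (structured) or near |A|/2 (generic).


|A| = 7.
Compute A + A by enumerating all 49 pairs.
A + A = {-4, -3, -2, -1, 0, 1, 2, 3, 4, 5, 6, 7, 8}, so |A + A| = 13.
K = |A + A| / |A| = 13/7 (already in lowest terms) ≈ 1.8571.
Reference: AP of size 7 gives K = 13/7 ≈ 1.8571; a fully generic set of size 7 gives K ≈ 4.0000.

|A| = 7, |A + A| = 13, K = 13/7.


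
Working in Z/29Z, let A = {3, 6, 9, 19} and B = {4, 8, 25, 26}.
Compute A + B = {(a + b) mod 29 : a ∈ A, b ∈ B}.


Work in Z/29Z: reduce every sum a + b modulo 29.
Enumerate all 16 pairs:
a = 3: 3+4=7, 3+8=11, 3+25=28, 3+26=0
a = 6: 6+4=10, 6+8=14, 6+25=2, 6+26=3
a = 9: 9+4=13, 9+8=17, 9+25=5, 9+26=6
a = 19: 19+4=23, 19+8=27, 19+25=15, 19+26=16
Distinct residues collected: {0, 2, 3, 5, 6, 7, 10, 11, 13, 14, 15, 16, 17, 23, 27, 28}
|A + B| = 16 (out of 29 total residues).

A + B = {0, 2, 3, 5, 6, 7, 10, 11, 13, 14, 15, 16, 17, 23, 27, 28}


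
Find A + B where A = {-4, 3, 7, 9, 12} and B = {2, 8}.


A + B = {a + b : a ∈ A, b ∈ B}.
Enumerate all |A|·|B| = 5·2 = 10 pairs (a, b) and collect distinct sums.
a = -4: -4+2=-2, -4+8=4
a = 3: 3+2=5, 3+8=11
a = 7: 7+2=9, 7+8=15
a = 9: 9+2=11, 9+8=17
a = 12: 12+2=14, 12+8=20
Collecting distinct sums: A + B = {-2, 4, 5, 9, 11, 14, 15, 17, 20}
|A + B| = 9

A + B = {-2, 4, 5, 9, 11, 14, 15, 17, 20}


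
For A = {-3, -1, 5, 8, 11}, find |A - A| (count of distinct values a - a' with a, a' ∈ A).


A - A = {a - a' : a, a' ∈ A}; |A| = 5.
Bounds: 2|A|-1 ≤ |A - A| ≤ |A|² - |A| + 1, i.e. 9 ≤ |A - A| ≤ 21.
Note: 0 ∈ A - A always (from a - a). The set is symmetric: if d ∈ A - A then -d ∈ A - A.
Enumerate nonzero differences d = a - a' with a > a' (then include -d):
Positive differences: {2, 3, 6, 8, 9, 11, 12, 14}
Full difference set: {0} ∪ (positive diffs) ∪ (negative diffs).
|A - A| = 1 + 2·8 = 17 (matches direct enumeration: 17).

|A - A| = 17


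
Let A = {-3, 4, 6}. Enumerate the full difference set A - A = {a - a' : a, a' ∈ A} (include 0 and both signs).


A - A = {a - a' : a, a' ∈ A}.
Compute a - a' for each ordered pair (a, a'):
a = -3: -3--3=0, -3-4=-7, -3-6=-9
a = 4: 4--3=7, 4-4=0, 4-6=-2
a = 6: 6--3=9, 6-4=2, 6-6=0
Collecting distinct values (and noting 0 appears from a-a):
A - A = {-9, -7, -2, 0, 2, 7, 9}
|A - A| = 7

A - A = {-9, -7, -2, 0, 2, 7, 9}


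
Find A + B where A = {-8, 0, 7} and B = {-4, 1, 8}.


A + B = {a + b : a ∈ A, b ∈ B}.
Enumerate all |A|·|B| = 3·3 = 9 pairs (a, b) and collect distinct sums.
a = -8: -8+-4=-12, -8+1=-7, -8+8=0
a = 0: 0+-4=-4, 0+1=1, 0+8=8
a = 7: 7+-4=3, 7+1=8, 7+8=15
Collecting distinct sums: A + B = {-12, -7, -4, 0, 1, 3, 8, 15}
|A + B| = 8

A + B = {-12, -7, -4, 0, 1, 3, 8, 15}


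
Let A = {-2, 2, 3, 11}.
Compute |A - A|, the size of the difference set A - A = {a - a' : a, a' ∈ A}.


A - A = {a - a' : a, a' ∈ A}; |A| = 4.
Bounds: 2|A|-1 ≤ |A - A| ≤ |A|² - |A| + 1, i.e. 7 ≤ |A - A| ≤ 13.
Note: 0 ∈ A - A always (from a - a). The set is symmetric: if d ∈ A - A then -d ∈ A - A.
Enumerate nonzero differences d = a - a' with a > a' (then include -d):
Positive differences: {1, 4, 5, 8, 9, 13}
Full difference set: {0} ∪ (positive diffs) ∪ (negative diffs).
|A - A| = 1 + 2·6 = 13 (matches direct enumeration: 13).

|A - A| = 13


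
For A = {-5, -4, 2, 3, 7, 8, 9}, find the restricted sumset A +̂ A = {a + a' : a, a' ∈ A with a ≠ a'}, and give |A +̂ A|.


Restricted sumset: A +̂ A = {a + a' : a ∈ A, a' ∈ A, a ≠ a'}.
Equivalently, take A + A and drop any sum 2a that is achievable ONLY as a + a for a ∈ A (i.e. sums representable only with equal summands).
Enumerate pairs (a, a') with a < a' (symmetric, so each unordered pair gives one sum; this covers all a ≠ a'):
  -5 + -4 = -9
  -5 + 2 = -3
  -5 + 3 = -2
  -5 + 7 = 2
  -5 + 8 = 3
  -5 + 9 = 4
  -4 + 2 = -2
  -4 + 3 = -1
  -4 + 7 = 3
  -4 + 8 = 4
  -4 + 9 = 5
  2 + 3 = 5
  2 + 7 = 9
  2 + 8 = 10
  2 + 9 = 11
  3 + 7 = 10
  3 + 8 = 11
  3 + 9 = 12
  7 + 8 = 15
  7 + 9 = 16
  8 + 9 = 17
Collected distinct sums: {-9, -3, -2, -1, 2, 3, 4, 5, 9, 10, 11, 12, 15, 16, 17}
|A +̂ A| = 15
(Reference bound: |A +̂ A| ≥ 2|A| - 3 for |A| ≥ 2, with |A| = 7 giving ≥ 11.)

|A +̂ A| = 15


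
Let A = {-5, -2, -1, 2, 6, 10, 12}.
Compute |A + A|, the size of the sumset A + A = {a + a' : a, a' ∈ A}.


A + A = {a + a' : a, a' ∈ A}; |A| = 7.
General bounds: 2|A| - 1 ≤ |A + A| ≤ |A|(|A|+1)/2, i.e. 13 ≤ |A + A| ≤ 28.
Lower bound 2|A|-1 is attained iff A is an arithmetic progression.
Enumerate sums a + a' for a ≤ a' (symmetric, so this suffices):
a = -5: -5+-5=-10, -5+-2=-7, -5+-1=-6, -5+2=-3, -5+6=1, -5+10=5, -5+12=7
a = -2: -2+-2=-4, -2+-1=-3, -2+2=0, -2+6=4, -2+10=8, -2+12=10
a = -1: -1+-1=-2, -1+2=1, -1+6=5, -1+10=9, -1+12=11
a = 2: 2+2=4, 2+6=8, 2+10=12, 2+12=14
a = 6: 6+6=12, 6+10=16, 6+12=18
a = 10: 10+10=20, 10+12=22
a = 12: 12+12=24
Distinct sums: {-10, -7, -6, -4, -3, -2, 0, 1, 4, 5, 7, 8, 9, 10, 11, 12, 14, 16, 18, 20, 22, 24}
|A + A| = 22

|A + A| = 22


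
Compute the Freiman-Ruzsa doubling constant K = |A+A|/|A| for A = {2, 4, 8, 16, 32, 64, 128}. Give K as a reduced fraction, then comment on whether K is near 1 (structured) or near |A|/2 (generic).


|A| = 7.
Compute A + A by enumerating all 49 pairs.
A + A = {4, 6, 8, 10, 12, 16, 18, 20, 24, 32, 34, 36, 40, 48, 64, 66, 68, 72, 80, 96, 128, 130, 132, 136, 144, 160, 192, 256}, so |A + A| = 28.
K = |A + A| / |A| = 28/7 = 4/1 ≈ 4.0000.
Reference: AP of size 7 gives K = 13/7 ≈ 1.8571; a fully generic set of size 7 gives K ≈ 4.0000.

|A| = 7, |A + A| = 28, K = 28/7 = 4/1.


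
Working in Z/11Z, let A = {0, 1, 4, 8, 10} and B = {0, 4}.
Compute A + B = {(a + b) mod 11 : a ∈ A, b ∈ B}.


Work in Z/11Z: reduce every sum a + b modulo 11.
Enumerate all 10 pairs:
a = 0: 0+0=0, 0+4=4
a = 1: 1+0=1, 1+4=5
a = 4: 4+0=4, 4+4=8
a = 8: 8+0=8, 8+4=1
a = 10: 10+0=10, 10+4=3
Distinct residues collected: {0, 1, 3, 4, 5, 8, 10}
|A + B| = 7 (out of 11 total residues).

A + B = {0, 1, 3, 4, 5, 8, 10}


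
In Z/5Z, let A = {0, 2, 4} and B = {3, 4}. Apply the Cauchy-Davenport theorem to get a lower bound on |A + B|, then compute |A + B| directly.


Cauchy-Davenport: |A + B| ≥ min(p, |A| + |B| - 1) for A, B nonempty in Z/pZ.
|A| = 3, |B| = 2, p = 5.
CD lower bound = min(5, 3 + 2 - 1) = min(5, 4) = 4.
Compute A + B mod 5 directly:
a = 0: 0+3=3, 0+4=4
a = 2: 2+3=0, 2+4=1
a = 4: 4+3=2, 4+4=3
A + B = {0, 1, 2, 3, 4}, so |A + B| = 5.
Verify: 5 ≥ 4? Yes ✓.

CD lower bound = 4, actual |A + B| = 5.


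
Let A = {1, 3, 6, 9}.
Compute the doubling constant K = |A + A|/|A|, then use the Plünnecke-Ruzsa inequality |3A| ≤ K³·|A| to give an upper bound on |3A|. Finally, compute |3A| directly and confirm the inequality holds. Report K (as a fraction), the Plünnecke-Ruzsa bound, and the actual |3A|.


|A| = 4.
Step 1: Compute A + A by enumerating all 16 pairs.
A + A = {2, 4, 6, 7, 9, 10, 12, 15, 18}, so |A + A| = 9.
Step 2: Doubling constant K = |A + A|/|A| = 9/4 = 9/4 ≈ 2.2500.
Step 3: Plünnecke-Ruzsa gives |3A| ≤ K³·|A| = (2.2500)³ · 4 ≈ 45.5625.
Step 4: Compute 3A = A + A + A directly by enumerating all triples (a,b,c) ∈ A³; |3A| = 16.
Step 5: Check 16 ≤ 45.5625? Yes ✓.

K = 9/4, Plünnecke-Ruzsa bound K³|A| ≈ 45.5625, |3A| = 16, inequality holds.


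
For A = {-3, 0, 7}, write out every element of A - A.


A - A = {a - a' : a, a' ∈ A}.
Compute a - a' for each ordered pair (a, a'):
a = -3: -3--3=0, -3-0=-3, -3-7=-10
a = 0: 0--3=3, 0-0=0, 0-7=-7
a = 7: 7--3=10, 7-0=7, 7-7=0
Collecting distinct values (and noting 0 appears from a-a):
A - A = {-10, -7, -3, 0, 3, 7, 10}
|A - A| = 7

A - A = {-10, -7, -3, 0, 3, 7, 10}


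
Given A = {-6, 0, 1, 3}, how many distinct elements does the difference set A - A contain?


A - A = {a - a' : a, a' ∈ A}; |A| = 4.
Bounds: 2|A|-1 ≤ |A - A| ≤ |A|² - |A| + 1, i.e. 7 ≤ |A - A| ≤ 13.
Note: 0 ∈ A - A always (from a - a). The set is symmetric: if d ∈ A - A then -d ∈ A - A.
Enumerate nonzero differences d = a - a' with a > a' (then include -d):
Positive differences: {1, 2, 3, 6, 7, 9}
Full difference set: {0} ∪ (positive diffs) ∪ (negative diffs).
|A - A| = 1 + 2·6 = 13 (matches direct enumeration: 13).

|A - A| = 13


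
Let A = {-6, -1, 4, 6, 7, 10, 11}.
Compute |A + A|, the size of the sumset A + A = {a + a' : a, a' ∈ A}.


A + A = {a + a' : a, a' ∈ A}; |A| = 7.
General bounds: 2|A| - 1 ≤ |A + A| ≤ |A|(|A|+1)/2, i.e. 13 ≤ |A + A| ≤ 28.
Lower bound 2|A|-1 is attained iff A is an arithmetic progression.
Enumerate sums a + a' for a ≤ a' (symmetric, so this suffices):
a = -6: -6+-6=-12, -6+-1=-7, -6+4=-2, -6+6=0, -6+7=1, -6+10=4, -6+11=5
a = -1: -1+-1=-2, -1+4=3, -1+6=5, -1+7=6, -1+10=9, -1+11=10
a = 4: 4+4=8, 4+6=10, 4+7=11, 4+10=14, 4+11=15
a = 6: 6+6=12, 6+7=13, 6+10=16, 6+11=17
a = 7: 7+7=14, 7+10=17, 7+11=18
a = 10: 10+10=20, 10+11=21
a = 11: 11+11=22
Distinct sums: {-12, -7, -2, 0, 1, 3, 4, 5, 6, 8, 9, 10, 11, 12, 13, 14, 15, 16, 17, 18, 20, 21, 22}
|A + A| = 23

|A + A| = 23


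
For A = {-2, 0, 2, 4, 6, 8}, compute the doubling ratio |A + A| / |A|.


|A| = 6.
Compute A + A by enumerating all 36 pairs.
A + A = {-4, -2, 0, 2, 4, 6, 8, 10, 12, 14, 16}, so |A + A| = 11.
K = |A + A| / |A| = 11/6 (already in lowest terms) ≈ 1.8333.
Reference: AP of size 6 gives K = 11/6 ≈ 1.8333; a fully generic set of size 6 gives K ≈ 3.5000.

|A| = 6, |A + A| = 11, K = 11/6.


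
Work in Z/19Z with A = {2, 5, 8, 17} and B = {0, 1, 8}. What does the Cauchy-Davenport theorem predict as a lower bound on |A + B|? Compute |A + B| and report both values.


Cauchy-Davenport: |A + B| ≥ min(p, |A| + |B| - 1) for A, B nonempty in Z/pZ.
|A| = 4, |B| = 3, p = 19.
CD lower bound = min(19, 4 + 3 - 1) = min(19, 6) = 6.
Compute A + B mod 19 directly:
a = 2: 2+0=2, 2+1=3, 2+8=10
a = 5: 5+0=5, 5+1=6, 5+8=13
a = 8: 8+0=8, 8+1=9, 8+8=16
a = 17: 17+0=17, 17+1=18, 17+8=6
A + B = {2, 3, 5, 6, 8, 9, 10, 13, 16, 17, 18}, so |A + B| = 11.
Verify: 11 ≥ 6? Yes ✓.

CD lower bound = 6, actual |A + B| = 11.


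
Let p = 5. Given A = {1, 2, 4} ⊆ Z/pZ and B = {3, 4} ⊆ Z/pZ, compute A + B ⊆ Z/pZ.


Work in Z/5Z: reduce every sum a + b modulo 5.
Enumerate all 6 pairs:
a = 1: 1+3=4, 1+4=0
a = 2: 2+3=0, 2+4=1
a = 4: 4+3=2, 4+4=3
Distinct residues collected: {0, 1, 2, 3, 4}
|A + B| = 5 (out of 5 total residues).

A + B = {0, 1, 2, 3, 4}


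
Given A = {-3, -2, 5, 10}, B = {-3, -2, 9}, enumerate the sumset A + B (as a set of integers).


A + B = {a + b : a ∈ A, b ∈ B}.
Enumerate all |A|·|B| = 4·3 = 12 pairs (a, b) and collect distinct sums.
a = -3: -3+-3=-6, -3+-2=-5, -3+9=6
a = -2: -2+-3=-5, -2+-2=-4, -2+9=7
a = 5: 5+-3=2, 5+-2=3, 5+9=14
a = 10: 10+-3=7, 10+-2=8, 10+9=19
Collecting distinct sums: A + B = {-6, -5, -4, 2, 3, 6, 7, 8, 14, 19}
|A + B| = 10

A + B = {-6, -5, -4, 2, 3, 6, 7, 8, 14, 19}


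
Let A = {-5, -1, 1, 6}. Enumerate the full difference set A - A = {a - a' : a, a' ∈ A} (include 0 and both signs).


A - A = {a - a' : a, a' ∈ A}.
Compute a - a' for each ordered pair (a, a'):
a = -5: -5--5=0, -5--1=-4, -5-1=-6, -5-6=-11
a = -1: -1--5=4, -1--1=0, -1-1=-2, -1-6=-7
a = 1: 1--5=6, 1--1=2, 1-1=0, 1-6=-5
a = 6: 6--5=11, 6--1=7, 6-1=5, 6-6=0
Collecting distinct values (and noting 0 appears from a-a):
A - A = {-11, -7, -6, -5, -4, -2, 0, 2, 4, 5, 6, 7, 11}
|A - A| = 13

A - A = {-11, -7, -6, -5, -4, -2, 0, 2, 4, 5, 6, 7, 11}


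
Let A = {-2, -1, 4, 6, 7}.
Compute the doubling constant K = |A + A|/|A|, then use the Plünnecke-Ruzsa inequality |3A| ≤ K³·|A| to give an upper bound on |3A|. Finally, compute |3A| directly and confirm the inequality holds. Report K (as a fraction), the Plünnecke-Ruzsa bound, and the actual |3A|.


|A| = 5.
Step 1: Compute A + A by enumerating all 25 pairs.
A + A = {-4, -3, -2, 2, 3, 4, 5, 6, 8, 10, 11, 12, 13, 14}, so |A + A| = 14.
Step 2: Doubling constant K = |A + A|/|A| = 14/5 = 14/5 ≈ 2.8000.
Step 3: Plünnecke-Ruzsa gives |3A| ≤ K³·|A| = (2.8000)³ · 5 ≈ 109.7600.
Step 4: Compute 3A = A + A + A directly by enumerating all triples (a,b,c) ∈ A³; |3A| = 26.
Step 5: Check 26 ≤ 109.7600? Yes ✓.

K = 14/5, Plünnecke-Ruzsa bound K³|A| ≈ 109.7600, |3A| = 26, inequality holds.


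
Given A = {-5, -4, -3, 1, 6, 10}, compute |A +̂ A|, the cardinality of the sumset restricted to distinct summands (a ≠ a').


Restricted sumset: A +̂ A = {a + a' : a ∈ A, a' ∈ A, a ≠ a'}.
Equivalently, take A + A and drop any sum 2a that is achievable ONLY as a + a for a ∈ A (i.e. sums representable only with equal summands).
Enumerate pairs (a, a') with a < a' (symmetric, so each unordered pair gives one sum; this covers all a ≠ a'):
  -5 + -4 = -9
  -5 + -3 = -8
  -5 + 1 = -4
  -5 + 6 = 1
  -5 + 10 = 5
  -4 + -3 = -7
  -4 + 1 = -3
  -4 + 6 = 2
  -4 + 10 = 6
  -3 + 1 = -2
  -3 + 6 = 3
  -3 + 10 = 7
  1 + 6 = 7
  1 + 10 = 11
  6 + 10 = 16
Collected distinct sums: {-9, -8, -7, -4, -3, -2, 1, 2, 3, 5, 6, 7, 11, 16}
|A +̂ A| = 14
(Reference bound: |A +̂ A| ≥ 2|A| - 3 for |A| ≥ 2, with |A| = 6 giving ≥ 9.)

|A +̂ A| = 14


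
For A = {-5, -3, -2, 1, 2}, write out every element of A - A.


A - A = {a - a' : a, a' ∈ A}.
Compute a - a' for each ordered pair (a, a'):
a = -5: -5--5=0, -5--3=-2, -5--2=-3, -5-1=-6, -5-2=-7
a = -3: -3--5=2, -3--3=0, -3--2=-1, -3-1=-4, -3-2=-5
a = -2: -2--5=3, -2--3=1, -2--2=0, -2-1=-3, -2-2=-4
a = 1: 1--5=6, 1--3=4, 1--2=3, 1-1=0, 1-2=-1
a = 2: 2--5=7, 2--3=5, 2--2=4, 2-1=1, 2-2=0
Collecting distinct values (and noting 0 appears from a-a):
A - A = {-7, -6, -5, -4, -3, -2, -1, 0, 1, 2, 3, 4, 5, 6, 7}
|A - A| = 15

A - A = {-7, -6, -5, -4, -3, -2, -1, 0, 1, 2, 3, 4, 5, 6, 7}


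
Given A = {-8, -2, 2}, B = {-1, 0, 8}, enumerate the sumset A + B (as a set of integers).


A + B = {a + b : a ∈ A, b ∈ B}.
Enumerate all |A|·|B| = 3·3 = 9 pairs (a, b) and collect distinct sums.
a = -8: -8+-1=-9, -8+0=-8, -8+8=0
a = -2: -2+-1=-3, -2+0=-2, -2+8=6
a = 2: 2+-1=1, 2+0=2, 2+8=10
Collecting distinct sums: A + B = {-9, -8, -3, -2, 0, 1, 2, 6, 10}
|A + B| = 9

A + B = {-9, -8, -3, -2, 0, 1, 2, 6, 10}


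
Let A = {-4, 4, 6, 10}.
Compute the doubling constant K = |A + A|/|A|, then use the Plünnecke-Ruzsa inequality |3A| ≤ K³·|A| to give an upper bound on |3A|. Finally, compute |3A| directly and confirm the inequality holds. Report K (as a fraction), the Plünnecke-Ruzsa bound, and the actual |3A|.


|A| = 4.
Step 1: Compute A + A by enumerating all 16 pairs.
A + A = {-8, 0, 2, 6, 8, 10, 12, 14, 16, 20}, so |A + A| = 10.
Step 2: Doubling constant K = |A + A|/|A| = 10/4 = 10/4 ≈ 2.5000.
Step 3: Plünnecke-Ruzsa gives |3A| ≤ K³·|A| = (2.5000)³ · 4 ≈ 62.5000.
Step 4: Compute 3A = A + A + A directly by enumerating all triples (a,b,c) ∈ A³; |3A| = 17.
Step 5: Check 17 ≤ 62.5000? Yes ✓.

K = 10/4, Plünnecke-Ruzsa bound K³|A| ≈ 62.5000, |3A| = 17, inequality holds.


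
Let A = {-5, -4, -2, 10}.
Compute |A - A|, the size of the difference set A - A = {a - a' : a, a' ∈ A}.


A - A = {a - a' : a, a' ∈ A}; |A| = 4.
Bounds: 2|A|-1 ≤ |A - A| ≤ |A|² - |A| + 1, i.e. 7 ≤ |A - A| ≤ 13.
Note: 0 ∈ A - A always (from a - a). The set is symmetric: if d ∈ A - A then -d ∈ A - A.
Enumerate nonzero differences d = a - a' with a > a' (then include -d):
Positive differences: {1, 2, 3, 12, 14, 15}
Full difference set: {0} ∪ (positive diffs) ∪ (negative diffs).
|A - A| = 1 + 2·6 = 13 (matches direct enumeration: 13).

|A - A| = 13


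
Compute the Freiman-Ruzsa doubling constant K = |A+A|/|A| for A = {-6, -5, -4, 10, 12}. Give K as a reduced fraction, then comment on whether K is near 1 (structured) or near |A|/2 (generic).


|A| = 5.
Compute A + A by enumerating all 25 pairs.
A + A = {-12, -11, -10, -9, -8, 4, 5, 6, 7, 8, 20, 22, 24}, so |A + A| = 13.
K = |A + A| / |A| = 13/5 (already in lowest terms) ≈ 2.6000.
Reference: AP of size 5 gives K = 9/5 ≈ 1.8000; a fully generic set of size 5 gives K ≈ 3.0000.

|A| = 5, |A + A| = 13, K = 13/5.


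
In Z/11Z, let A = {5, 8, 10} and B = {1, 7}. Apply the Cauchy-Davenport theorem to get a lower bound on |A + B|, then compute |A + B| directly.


Cauchy-Davenport: |A + B| ≥ min(p, |A| + |B| - 1) for A, B nonempty in Z/pZ.
|A| = 3, |B| = 2, p = 11.
CD lower bound = min(11, 3 + 2 - 1) = min(11, 4) = 4.
Compute A + B mod 11 directly:
a = 5: 5+1=6, 5+7=1
a = 8: 8+1=9, 8+7=4
a = 10: 10+1=0, 10+7=6
A + B = {0, 1, 4, 6, 9}, so |A + B| = 5.
Verify: 5 ≥ 4? Yes ✓.

CD lower bound = 4, actual |A + B| = 5.


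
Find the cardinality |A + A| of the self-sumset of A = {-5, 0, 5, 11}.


A + A = {a + a' : a, a' ∈ A}; |A| = 4.
General bounds: 2|A| - 1 ≤ |A + A| ≤ |A|(|A|+1)/2, i.e. 7 ≤ |A + A| ≤ 10.
Lower bound 2|A|-1 is attained iff A is an arithmetic progression.
Enumerate sums a + a' for a ≤ a' (symmetric, so this suffices):
a = -5: -5+-5=-10, -5+0=-5, -5+5=0, -5+11=6
a = 0: 0+0=0, 0+5=5, 0+11=11
a = 5: 5+5=10, 5+11=16
a = 11: 11+11=22
Distinct sums: {-10, -5, 0, 5, 6, 10, 11, 16, 22}
|A + A| = 9

|A + A| = 9


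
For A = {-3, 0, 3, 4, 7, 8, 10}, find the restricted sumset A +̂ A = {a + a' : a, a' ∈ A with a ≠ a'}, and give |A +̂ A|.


Restricted sumset: A +̂ A = {a + a' : a ∈ A, a' ∈ A, a ≠ a'}.
Equivalently, take A + A and drop any sum 2a that is achievable ONLY as a + a for a ∈ A (i.e. sums representable only with equal summands).
Enumerate pairs (a, a') with a < a' (symmetric, so each unordered pair gives one sum; this covers all a ≠ a'):
  -3 + 0 = -3
  -3 + 3 = 0
  -3 + 4 = 1
  -3 + 7 = 4
  -3 + 8 = 5
  -3 + 10 = 7
  0 + 3 = 3
  0 + 4 = 4
  0 + 7 = 7
  0 + 8 = 8
  0 + 10 = 10
  3 + 4 = 7
  3 + 7 = 10
  3 + 8 = 11
  3 + 10 = 13
  4 + 7 = 11
  4 + 8 = 12
  4 + 10 = 14
  7 + 8 = 15
  7 + 10 = 17
  8 + 10 = 18
Collected distinct sums: {-3, 0, 1, 3, 4, 5, 7, 8, 10, 11, 12, 13, 14, 15, 17, 18}
|A +̂ A| = 16
(Reference bound: |A +̂ A| ≥ 2|A| - 3 for |A| ≥ 2, with |A| = 7 giving ≥ 11.)

|A +̂ A| = 16


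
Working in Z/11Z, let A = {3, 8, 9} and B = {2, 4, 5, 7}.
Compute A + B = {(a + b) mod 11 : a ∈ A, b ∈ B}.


Work in Z/11Z: reduce every sum a + b modulo 11.
Enumerate all 12 pairs:
a = 3: 3+2=5, 3+4=7, 3+5=8, 3+7=10
a = 8: 8+2=10, 8+4=1, 8+5=2, 8+7=4
a = 9: 9+2=0, 9+4=2, 9+5=3, 9+7=5
Distinct residues collected: {0, 1, 2, 3, 4, 5, 7, 8, 10}
|A + B| = 9 (out of 11 total residues).

A + B = {0, 1, 2, 3, 4, 5, 7, 8, 10}


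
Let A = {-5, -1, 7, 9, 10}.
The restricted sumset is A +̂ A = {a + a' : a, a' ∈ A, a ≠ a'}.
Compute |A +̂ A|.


Restricted sumset: A +̂ A = {a + a' : a ∈ A, a' ∈ A, a ≠ a'}.
Equivalently, take A + A and drop any sum 2a that is achievable ONLY as a + a for a ∈ A (i.e. sums representable only with equal summands).
Enumerate pairs (a, a') with a < a' (symmetric, so each unordered pair gives one sum; this covers all a ≠ a'):
  -5 + -1 = -6
  -5 + 7 = 2
  -5 + 9 = 4
  -5 + 10 = 5
  -1 + 7 = 6
  -1 + 9 = 8
  -1 + 10 = 9
  7 + 9 = 16
  7 + 10 = 17
  9 + 10 = 19
Collected distinct sums: {-6, 2, 4, 5, 6, 8, 9, 16, 17, 19}
|A +̂ A| = 10
(Reference bound: |A +̂ A| ≥ 2|A| - 3 for |A| ≥ 2, with |A| = 5 giving ≥ 7.)

|A +̂ A| = 10
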